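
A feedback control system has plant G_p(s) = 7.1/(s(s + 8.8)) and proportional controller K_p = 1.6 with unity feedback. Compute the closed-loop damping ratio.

ζ = 1.31

The closed-loop denominator is s(s+8.8) + 1.6·7.1 = s² + 8.8s + 11.36.
So ω_n² = 11.36 ⇒ ω_n = 3.37 rad/s, and ζ = 8.8/(2ω_n) = 1.31.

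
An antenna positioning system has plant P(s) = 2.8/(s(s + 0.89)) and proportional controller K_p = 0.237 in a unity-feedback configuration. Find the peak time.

T_p = 4.6 s

Closed-loop characteristic equation: s² + 0.89s + 0.6636 = 0, so ω_n = 0.8146 rad/s and ζ = 0.89/(2·0.8146) = 0.5463.
Damped frequency ω_d = ω_n√(1−ζ²) = 0.6823 rad/s, so peak time T_p = π/ω_d = 4.6 s.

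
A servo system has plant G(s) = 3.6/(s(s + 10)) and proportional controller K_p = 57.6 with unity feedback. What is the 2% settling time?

T_s ≈ 0.8 s

Closed-loop characteristic equation: s² + 10s + 207.4 = 0, so ω_n = 14.4 rad/s and ζ = 10/(2·14.4) = 0.3472.
2% settling time T_s ≈ 4/(ζω_n) = 4/5 = 0.8 s.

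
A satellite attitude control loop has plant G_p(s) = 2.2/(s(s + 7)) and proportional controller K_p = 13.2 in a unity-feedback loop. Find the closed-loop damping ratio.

1 + K_p·G_p(s) = 0 gives s² + 7s + 29.04 = 0.
Matching s² + 2ζω_n s + ω_n²: ω_n = √29.04 = 5.389 rad/s and 2ζω_n = 7, so ζ = 7/(2·5.389) = 0.649.

ζ = 0.649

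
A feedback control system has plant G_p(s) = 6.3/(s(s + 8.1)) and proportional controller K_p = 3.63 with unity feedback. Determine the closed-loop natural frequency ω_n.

The closed-loop denominator is s(s+8.1) + 3.63·6.3 = s² + 8.1s + 22.87.
So ω_n² = 22.87 ⇒ ω_n = 4.782 rad/s, and ζ = 8.1/(2ω_n) = 0.847.

ω_n = 4.78 rad/s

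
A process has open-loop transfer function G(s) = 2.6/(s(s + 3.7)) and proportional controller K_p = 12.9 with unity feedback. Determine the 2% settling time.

The closed-loop denominator s² + 3.7s + 33.54 gives ω_n = √33.54 = 5.791 and ζ = 3.7/(2ω_n) = 0.3194.
2% settling time T_s ≈ 4/(ζω_n) = 4/1.85 = 2.16 s.

T_s ≈ 2.16 s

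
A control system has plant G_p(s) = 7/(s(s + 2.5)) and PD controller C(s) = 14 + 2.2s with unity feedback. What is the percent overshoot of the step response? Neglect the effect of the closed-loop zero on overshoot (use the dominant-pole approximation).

Forward path: (14 + 2.2s)·7/(s(s+2.5)). The closed-loop characteristic equation is s² + (2.5 + 7·2.2)s + 7·14 = 0.
That is s² + 17.9s + 98 = 0, so ω_n = 9.899 rad/s and ζ = 17.9/(2·9.899) = 0.9041.
%OS = 100·exp(−πζ/√(1−ζ²)) = 0.13%.

0.13%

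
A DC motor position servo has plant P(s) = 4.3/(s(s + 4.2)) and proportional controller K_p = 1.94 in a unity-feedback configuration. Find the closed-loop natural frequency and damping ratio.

ω_n = 2.89 rad/s, ζ = 0.727

1 + K_p·P(s) = 0 gives s² + 4.2s + 8.342 = 0.
Matching s² + 2ζω_n s + ω_n²: ω_n = √8.342 = 2.888 rad/s and 2ζω_n = 4.2, so ζ = 4.2/(2·2.888) = 0.727.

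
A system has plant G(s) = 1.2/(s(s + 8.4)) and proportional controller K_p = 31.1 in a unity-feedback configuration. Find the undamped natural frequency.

With unity feedback the closed-loop characteristic equation is s² + 8.4s + 31.1·1.2 = s² + 8.4s + 37.32 = 0.
Matching s² + 2ζω_n s + ω_n²: ω_n = √37.32 = 6.109 rad/s and 2ζω_n = 8.4, so ζ = 8.4/(2·6.109) = 0.688.

ω_n = 6.11 rad/s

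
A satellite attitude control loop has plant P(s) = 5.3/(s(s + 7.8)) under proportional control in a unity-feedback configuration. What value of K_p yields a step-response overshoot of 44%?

K_p = 44.9

From %OS = 100·exp(−πζ/√(1−ζ²)) = 44%, ζ = −ln(0.44)/√(π²+ln²(0.44)) = 0.2528.
Characteristic equation s² + 7.8s + 5.3K_p = 0 gives ζ = 7.8/(2√(5.3K_p)).
Setting ζ = 0.2528: √(5.3K_p) = 7.8/(2·0.2528) = 15.43, so K_p = 237.9/5.3 = 44.9.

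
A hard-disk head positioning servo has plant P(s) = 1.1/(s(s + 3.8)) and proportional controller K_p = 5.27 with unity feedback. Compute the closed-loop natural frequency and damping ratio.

ω_n = 2.41 rad/s, ζ = 0.789

The closed-loop denominator is s(s+3.8) + 5.27·1.1 = s² + 3.8s + 5.797.
So ω_n² = 5.797 ⇒ ω_n = 2.408 rad/s, and ζ = 3.8/(2ω_n) = 0.789.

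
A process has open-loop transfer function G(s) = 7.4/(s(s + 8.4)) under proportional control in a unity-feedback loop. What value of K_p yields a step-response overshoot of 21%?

K_p = 12

From %OS = 100·exp(−πζ/√(1−ζ²)) = 21%, ζ = −ln(0.21)/√(π²+ln²(0.21)) = 0.4449.
Characteristic equation s² + 8.4s + 7.4K_p = 0 gives ζ = 8.4/(2√(7.4K_p)).
Setting ζ = 0.4449: √(7.4K_p) = 8.4/(2·0.4449) = 9.44, so K_p = 89.12/7.4 = 12.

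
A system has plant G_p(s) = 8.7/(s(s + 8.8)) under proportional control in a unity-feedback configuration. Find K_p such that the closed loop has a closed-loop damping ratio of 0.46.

K_p = 10.5

Closed-loop characteristic equation: s² + 8.8s + K_p·8.7 = 0.
So ω_n = √(8.7K_p) and 2ζω_n = 8.8, giving ζ = 8.8/(2√(8.7K_p)).
Setting ζ = 0.46: √(8.7K_p) = 8.8/(2·0.46) = 9.565, so K_p = 91.49/8.7 = 10.5.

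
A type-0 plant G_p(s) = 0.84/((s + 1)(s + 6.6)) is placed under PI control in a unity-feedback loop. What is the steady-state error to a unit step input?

0

The PI controller's integrator makes the forward path type 1, so e_ss to a step is zero.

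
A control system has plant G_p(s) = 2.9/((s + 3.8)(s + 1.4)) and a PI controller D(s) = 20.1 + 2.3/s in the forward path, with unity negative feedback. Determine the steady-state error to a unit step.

The open loop D(s)G_p(s) has a pole at the origin (type 1), so the static position error constant is infinite and e_ss = 1/(1+∞) = 0.

0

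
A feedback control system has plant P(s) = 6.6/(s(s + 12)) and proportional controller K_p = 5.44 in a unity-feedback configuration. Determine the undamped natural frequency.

With unity feedback the closed-loop characteristic equation is s² + 12s + 5.44·6.6 = s² + 12s + 35.9 = 0.
So ω_n² = 35.9 ⇒ ω_n = 5.992 rad/s, and ζ = 12/(2ω_n) = 1.

ω_n = 5.99 rad/s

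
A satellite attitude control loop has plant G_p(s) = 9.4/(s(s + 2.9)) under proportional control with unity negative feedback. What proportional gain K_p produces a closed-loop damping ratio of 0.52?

Closed-loop characteristic equation: s² + 2.9s + K_p·9.4 = 0.
So ω_n = √(9.4K_p) and 2ζω_n = 2.9, giving ζ = 2.9/(2√(9.4K_p)).
Setting ζ = 0.52: √(9.4K_p) = 2.9/(2·0.52) = 2.788, so K_p = 7.776/9.4 = 0.827.

K_p = 0.827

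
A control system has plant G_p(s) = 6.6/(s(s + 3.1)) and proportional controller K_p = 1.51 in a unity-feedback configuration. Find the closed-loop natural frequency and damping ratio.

ω_n = 3.16 rad/s, ζ = 0.491

The closed-loop denominator is s(s+3.1) + 1.51·6.6 = s² + 3.1s + 9.966.
Matching s² + 2ζω_n s + ω_n²: ω_n = √9.966 = 3.157 rad/s and 2ζω_n = 3.1, so ζ = 3.1/(2·3.157) = 0.491.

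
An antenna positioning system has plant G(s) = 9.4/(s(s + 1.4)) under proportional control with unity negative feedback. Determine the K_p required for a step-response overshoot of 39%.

From %OS = 100·exp(−πζ/√(1−ζ²)) = 39%, ζ = −ln(0.39)/√(π²+ln²(0.39)) = 0.2871.
Characteristic equation s² + 1.4s + 9.4K_p = 0 gives ζ = 1.4/(2√(9.4K_p)).
Setting ζ = 0.2871: √(9.4K_p) = 1.4/(2·0.2871) = 2.438, so K_p = 5.945/9.4 = 0.632.

K_p = 0.632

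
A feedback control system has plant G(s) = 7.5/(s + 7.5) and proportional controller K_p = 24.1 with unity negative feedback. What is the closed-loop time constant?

τ = 0.00531 s

Closed-loop transfer function: T(s) = K_p·G(s)/(1 + K_p·G(s)) = 180.8/(s + 7.5 + 180.8) = 180.8/(s + 188.2).
Time constant τ = 1/188.2 = 0.00531 s.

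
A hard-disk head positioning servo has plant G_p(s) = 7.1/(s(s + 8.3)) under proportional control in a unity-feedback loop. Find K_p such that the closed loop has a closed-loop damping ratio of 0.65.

K_p = 5.74

Closed-loop characteristic equation: s² + 8.3s + K_p·7.1 = 0.
So ω_n = √(7.1K_p) and 2ζω_n = 8.3, giving ζ = 8.3/(2√(7.1K_p)).
Setting ζ = 0.65: √(7.1K_p) = 8.3/(2·0.65) = 6.385, so K_p = 40.76/7.1 = 5.74.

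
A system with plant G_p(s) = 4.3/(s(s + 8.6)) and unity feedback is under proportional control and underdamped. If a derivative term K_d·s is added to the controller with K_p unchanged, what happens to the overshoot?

With PD the characteristic equation becomes s² + (a + K·K_d)s + K·K_p = 0; the damping term grows, ζ rises, overshoot falls.

decrease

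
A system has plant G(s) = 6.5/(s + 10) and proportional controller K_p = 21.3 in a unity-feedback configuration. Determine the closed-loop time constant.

Closed-loop transfer function: T(s) = K_p·G(s)/(1 + K_p·G(s)) = 138.5/(s + 10 + 138.5) = 138.5/(s + 148.5).
Time constant τ = 1/148.5 = 0.00674 s.

τ = 0.00674 s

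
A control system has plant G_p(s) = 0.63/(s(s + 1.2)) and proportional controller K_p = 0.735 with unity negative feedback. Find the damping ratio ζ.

The closed-loop denominator is s(s+1.2) + 0.735·0.63 = s² + 1.2s + 0.4631.
So ω_n² = 0.4631 ⇒ ω_n = 0.6805 rad/s, and ζ = 1.2/(2ω_n) = 0.882.

ζ = 0.882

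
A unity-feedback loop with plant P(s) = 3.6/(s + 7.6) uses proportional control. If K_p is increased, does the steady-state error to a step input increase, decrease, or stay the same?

decrease

e_ss = 1/(1 + K_p·P(0)); a larger K_p raises the denominator, so e_ss decreases.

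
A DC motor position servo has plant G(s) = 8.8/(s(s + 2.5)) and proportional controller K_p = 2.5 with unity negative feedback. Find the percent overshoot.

42%

From 1 + K_pG(s) = 0: s² + 2.5s + 22 = 0 ⇒ ω_n = 4.69, ζ = 0.2665.
%OS = 100·exp(−πζ/√(1−ζ²)) = 100·exp(−π·0.2665/√0.929) = 42%.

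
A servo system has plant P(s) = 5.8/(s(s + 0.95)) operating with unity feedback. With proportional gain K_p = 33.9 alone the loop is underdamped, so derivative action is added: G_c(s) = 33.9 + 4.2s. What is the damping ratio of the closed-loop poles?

ζ = 0.903

Forward path: (33.9 + 4.2s)·5.8/(s(s+0.95)). The closed-loop characteristic equation is s² + (0.95 + 5.8·4.2)s + 5.8·33.9 = 0.
That is s² + 25.31s + 196.6 = 0, so ω_n = 14.02 rad/s and ζ = 25.31/(2·14.02) = 0.9025.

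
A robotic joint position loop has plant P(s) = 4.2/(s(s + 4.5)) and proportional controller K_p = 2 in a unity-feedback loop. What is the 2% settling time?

T_s ≈ 1.78 s

From 1 + K_pP(s) = 0: s² + 4.5s + 8.4 = 0 ⇒ ω_n = 2.898, ζ = 0.7763.
2% settling time T_s ≈ 4/(ζω_n) = 4/2.25 = 1.78 s.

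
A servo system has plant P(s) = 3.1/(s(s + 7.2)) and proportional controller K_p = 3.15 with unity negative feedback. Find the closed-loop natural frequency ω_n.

The closed-loop denominator is s(s+7.2) + 3.15·3.1 = s² + 7.2s + 9.765.
Matching s² + 2ζω_n s + ω_n²: ω_n = √9.765 = 3.125 rad/s and 2ζω_n = 7.2, so ζ = 7.2/(2·3.125) = 1.15.

ω_n = 3.12 rad/s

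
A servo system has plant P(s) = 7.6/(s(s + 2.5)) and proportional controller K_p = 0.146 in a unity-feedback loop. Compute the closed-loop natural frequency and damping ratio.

1 + K_p·P(s) = 0 gives s² + 2.5s + 1.11 = 0.
Matching s² + 2ζω_n s + ω_n²: ω_n = √1.11 = 1.053 rad/s and 2ζω_n = 2.5, so ζ = 2.5/(2·1.053) = 1.19.

ω_n = 1.05 rad/s, ζ = 1.19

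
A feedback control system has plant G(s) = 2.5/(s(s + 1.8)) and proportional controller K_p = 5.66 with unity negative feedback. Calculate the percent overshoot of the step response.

From 1 + K_pG(s) = 0: s² + 1.8s + 14.15 = 0 ⇒ ω_n = 3.762, ζ = 0.2393.
%OS = 100·exp(−πζ/√(1−ζ²)) = 100·exp(−π·0.2393/√0.9428) = 46.1%.

46.1%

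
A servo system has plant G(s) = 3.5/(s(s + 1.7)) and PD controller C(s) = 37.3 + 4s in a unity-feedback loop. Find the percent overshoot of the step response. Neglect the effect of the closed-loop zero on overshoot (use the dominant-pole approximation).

5.13%

Forward path: (37.3 + 4s)·3.5/(s(s+1.7)). The closed-loop characteristic equation is s² + (1.7 + 3.5·4)s + 3.5·37.3 = 0.
That is s² + 15.7s + 130.5 = 0, so ω_n = 11.43 rad/s and ζ = 15.7/(2·11.43) = 0.687.
%OS = 100·exp(−πζ/√(1−ζ²)) = 5.13%.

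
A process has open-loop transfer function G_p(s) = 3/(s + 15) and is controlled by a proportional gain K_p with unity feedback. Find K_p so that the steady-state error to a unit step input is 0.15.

K_p = 28.3

The loop is type 0, so e_ss(step) = 1/(1 + K_pos) with K_pos = K_p·G_p(0).
G_p(0) = 0.2. Require 1/(1 + K_p·0.2) = 0.15, so 1 + 0.2·K_p = 6.667.
K_p = (6.667 − 1)/0.2 = 28.3.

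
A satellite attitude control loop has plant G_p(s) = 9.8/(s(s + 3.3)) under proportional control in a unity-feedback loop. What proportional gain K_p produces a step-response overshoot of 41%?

K_p = 3.73

From %OS = 100·exp(−πζ/√(1−ζ²)) = 41%, ζ = −ln(0.41)/√(π²+ln²(0.41)) = 0.273.
Characteristic equation s² + 3.3s + 9.8K_p = 0 gives ζ = 3.3/(2√(9.8K_p)).
Setting ζ = 0.273: √(9.8K_p) = 3.3/(2·0.273) = 6.043, so K_p = 36.52/9.8 = 3.73.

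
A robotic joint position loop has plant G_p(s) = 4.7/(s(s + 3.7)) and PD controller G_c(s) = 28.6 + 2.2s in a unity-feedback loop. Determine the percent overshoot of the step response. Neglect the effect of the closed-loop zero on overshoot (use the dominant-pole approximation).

Forward path: (28.6 + 2.2s)·4.7/(s(s+3.7)). The closed-loop characteristic equation is s² + (3.7 + 4.7·2.2)s + 4.7·28.6 = 0.
That is s² + 14.04s + 134.4 = 0, so ω_n = 11.59 rad/s and ζ = 14.04/(2·11.59) = 0.6055.
%OS = 100·exp(−πζ/√(1−ζ²)) = 9.16%.

9.16%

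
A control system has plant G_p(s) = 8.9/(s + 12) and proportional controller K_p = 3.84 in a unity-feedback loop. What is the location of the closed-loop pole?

s = -46.18

Closed-loop transfer function: T(s) = K_p·G_p(s)/(1 + K_p·G_p(s)) = 34.18/(s + 12 + 34.18) = 34.18/(s + 46.18).
The closed-loop pole is at s = −46.18.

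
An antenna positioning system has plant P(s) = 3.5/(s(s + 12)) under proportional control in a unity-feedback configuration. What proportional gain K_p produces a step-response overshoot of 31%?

From %OS = 100·exp(−πζ/√(1−ζ²)) = 31%, ζ = −ln(0.31)/√(π²+ln²(0.31)) = 0.3493.
Characteristic equation s² + 12s + 3.5K_p = 0 gives ζ = 12/(2√(3.5K_p)).
Setting ζ = 0.3493: √(3.5K_p) = 12/(2·0.3493) = 17.18, so K_p = 295/3.5 = 84.3.

K_p = 84.3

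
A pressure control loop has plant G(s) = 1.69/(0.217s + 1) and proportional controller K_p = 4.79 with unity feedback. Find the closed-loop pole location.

Closed loop: T(s) = K_p·G/(1+K_p·G) = 8.095/(0.217s + 1 + 8.095), with pole at s = −(1 + 8.095)/0.217 = −41.91.

s = -41.91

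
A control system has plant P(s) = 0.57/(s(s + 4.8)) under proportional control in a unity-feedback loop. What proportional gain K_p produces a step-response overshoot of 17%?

K_p = 41.9

From %OS = 100·exp(−πζ/√(1−ζ²)) = 17%, ζ = −ln(0.17)/√(π²+ln²(0.17)) = 0.4913.
Characteristic equation s² + 4.8s + 0.57K_p = 0 gives ζ = 4.8/(2√(0.57K_p)).
Setting ζ = 0.4913: √(0.57K_p) = 4.8/(2·0.4913) = 4.885, so K_p = 23.87/0.57 = 41.9.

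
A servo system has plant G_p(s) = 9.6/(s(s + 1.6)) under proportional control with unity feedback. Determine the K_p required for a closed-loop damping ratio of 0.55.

Closed-loop characteristic equation: s² + 1.6s + K_p·9.6 = 0.
So ω_n = √(9.6K_p) and 2ζω_n = 1.6, giving ζ = 1.6/(2√(9.6K_p)).
Setting ζ = 0.55: √(9.6K_p) = 1.6/(2·0.55) = 1.455, so K_p = 2.116/9.6 = 0.22.

K_p = 0.22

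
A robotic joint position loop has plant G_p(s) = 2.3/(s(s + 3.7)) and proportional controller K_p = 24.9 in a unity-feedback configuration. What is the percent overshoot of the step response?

Closed-loop characteristic equation: s² + 3.7s + 57.27 = 0, so ω_n = 7.568 rad/s and ζ = 3.7/(2·7.568) = 0.2445.
%OS = 100·exp(−πζ/√(1−ζ²)) = 100·exp(−π·0.2445/√0.9402) = 45.3%.

45.3%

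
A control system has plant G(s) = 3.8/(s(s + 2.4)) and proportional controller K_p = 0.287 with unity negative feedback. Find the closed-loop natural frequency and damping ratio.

The closed-loop denominator is s(s+2.4) + 0.287·3.8 = s² + 2.4s + 1.091.
Matching s² + 2ζω_n s + ω_n²: ω_n = √1.091 = 1.044 rad/s and 2ζω_n = 2.4, so ζ = 2.4/(2·1.044) = 1.15.

ω_n = 1.04 rad/s, ζ = 1.15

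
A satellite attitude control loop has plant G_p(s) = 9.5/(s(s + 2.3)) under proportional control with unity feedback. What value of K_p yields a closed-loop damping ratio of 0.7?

K_p = 0.284

Closed-loop characteristic equation: s² + 2.3s + K_p·9.5 = 0.
So ω_n = √(9.5K_p) and 2ζω_n = 2.3, giving ζ = 2.3/(2√(9.5K_p)).
Setting ζ = 0.7: √(9.5K_p) = 2.3/(2·0.7) = 1.643, so K_p = 2.699/9.5 = 0.284.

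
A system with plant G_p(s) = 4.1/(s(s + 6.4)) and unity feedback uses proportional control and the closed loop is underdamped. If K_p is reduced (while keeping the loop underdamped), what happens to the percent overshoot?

decrease

ζ = 6.4/(2√(4.1K_p)) rises as K_p falls; higher damping means less overshoot.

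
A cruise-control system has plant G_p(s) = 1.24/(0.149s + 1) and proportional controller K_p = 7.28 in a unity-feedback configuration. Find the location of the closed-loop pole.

Closed loop: T(s) = K_p·G_p/(1+K_p·G_p) = 9.027/(0.149s + 1 + 9.027), with pole at s = −(1 + 9.027)/0.149 = −67.3.

s = -67.3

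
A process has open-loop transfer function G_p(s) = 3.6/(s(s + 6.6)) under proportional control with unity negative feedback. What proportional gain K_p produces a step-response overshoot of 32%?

From %OS = 100·exp(−πζ/√(1−ζ²)) = 32%, ζ = −ln(0.32)/√(π²+ln²(0.32)) = 0.341.
Characteristic equation s² + 6.6s + 3.6K_p = 0 gives ζ = 6.6/(2√(3.6K_p)).
Setting ζ = 0.341: √(3.6K_p) = 6.6/(2·0.341) = 9.679, so K_p = 93.67/3.6 = 26.

K_p = 26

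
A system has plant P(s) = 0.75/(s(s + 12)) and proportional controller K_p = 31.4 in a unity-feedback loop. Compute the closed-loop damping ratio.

ζ = 1.24

With unity feedback the closed-loop characteristic equation is s² + 12s + 31.4·0.75 = s² + 12s + 23.55 = 0.
So ω_n² = 23.55 ⇒ ω_n = 4.853 rad/s, and ζ = 12/(2ω_n) = 1.24.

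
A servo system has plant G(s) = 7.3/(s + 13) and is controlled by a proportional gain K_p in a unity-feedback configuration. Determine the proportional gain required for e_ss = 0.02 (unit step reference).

K_p = 87.3

Steady-state error for a unit step on this type-0 loop is 1/(1 + K_p·G(0)).
G(0) = 0.5615. Require 1/(1 + K_p·0.5615) = 0.02, so 1 + 0.5615·K_p = 50.
K_p = (50 − 1)/0.5615 = 87.3.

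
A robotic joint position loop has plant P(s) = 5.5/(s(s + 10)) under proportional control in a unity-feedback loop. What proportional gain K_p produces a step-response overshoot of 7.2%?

K_p = 11

From %OS = 100·exp(−πζ/√(1−ζ²)) = 7.2%, ζ = −ln(0.072)/√(π²+ln²(0.072)) = 0.6421.
Characteristic equation s² + 10s + 5.5K_p = 0 gives ζ = 10/(2√(5.5K_p)).
Setting ζ = 0.6421: √(5.5K_p) = 10/(2·0.6421) = 7.787, so K_p = 60.64/5.5 = 11.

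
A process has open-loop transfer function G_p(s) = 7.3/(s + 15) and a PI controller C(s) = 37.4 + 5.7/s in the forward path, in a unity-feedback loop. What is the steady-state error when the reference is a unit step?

0

The open loop C(s)G_p(s) has a pole at the origin (type 1), so the static position error constant is infinite and e_ss = 1/(1+∞) = 0.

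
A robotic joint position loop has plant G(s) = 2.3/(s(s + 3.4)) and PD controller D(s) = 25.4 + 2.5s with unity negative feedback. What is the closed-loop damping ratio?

ζ = 0.599

Forward path: (25.4 + 2.5s)·2.3/(s(s+3.4)). The closed-loop characteristic equation is s² + (3.4 + 2.3·2.5)s + 2.3·25.4 = 0.
That is s² + 9.15s + 58.42 = 0, so ω_n = 7.643 rad/s and ζ = 9.15/(2·7.643) = 0.5986.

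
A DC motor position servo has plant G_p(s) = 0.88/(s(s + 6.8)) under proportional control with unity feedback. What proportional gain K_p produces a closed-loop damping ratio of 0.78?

K_p = 21.6

Closed-loop characteristic equation: s² + 6.8s + K_p·0.88 = 0.
So ω_n = √(0.88K_p) and 2ζω_n = 6.8, giving ζ = 6.8/(2√(0.88K_p)).
Setting ζ = 0.78: √(0.88K_p) = 6.8/(2·0.78) = 4.359, so K_p = 19/0.88 = 21.6.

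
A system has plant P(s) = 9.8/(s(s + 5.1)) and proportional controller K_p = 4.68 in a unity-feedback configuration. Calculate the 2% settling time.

From 1 + K_pP(s) = 0: s² + 5.1s + 45.86 = 0 ⇒ ω_n = 6.772, ζ = 0.3765.
2% settling time T_s ≈ 4/(ζω_n) = 4/2.55 = 1.57 s.

T_s ≈ 1.57 s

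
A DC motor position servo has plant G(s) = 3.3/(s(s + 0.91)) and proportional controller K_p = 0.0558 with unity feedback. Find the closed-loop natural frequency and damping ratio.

ω_n = 0.429 rad/s, ζ = 1.06

With unity feedback the closed-loop characteristic equation is s² + 0.91s + 0.0558·3.3 = s² + 0.91s + 0.1841 = 0.
So ω_n² = 0.1841 ⇒ ω_n = 0.4291 rad/s, and ζ = 0.91/(2ω_n) = 1.06.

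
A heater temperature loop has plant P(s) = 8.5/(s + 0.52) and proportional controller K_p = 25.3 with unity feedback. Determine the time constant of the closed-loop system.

Closed-loop transfer function: T(s) = K_p·P(s)/(1 + K_p·P(s)) = 215.1/(s + 0.52 + 215.1) = 215.1/(s + 215.6).
Time constant τ = 1/215.6 = 0.00464 s.

τ = 0.00464 s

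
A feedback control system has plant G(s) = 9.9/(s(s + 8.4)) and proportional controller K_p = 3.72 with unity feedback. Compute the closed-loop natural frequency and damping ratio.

1 + K_p·G(s) = 0 gives s² + 8.4s + 36.83 = 0.
So ω_n² = 36.83 ⇒ ω_n = 6.069 rad/s, and ζ = 8.4/(2ω_n) = 0.692.

ω_n = 6.07 rad/s, ζ = 0.692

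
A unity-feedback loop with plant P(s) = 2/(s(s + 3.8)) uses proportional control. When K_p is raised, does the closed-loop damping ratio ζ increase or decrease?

decrease

ζ = 3.8/(2√(2K_p)); increasing K_p raises the denominator, so ζ falls.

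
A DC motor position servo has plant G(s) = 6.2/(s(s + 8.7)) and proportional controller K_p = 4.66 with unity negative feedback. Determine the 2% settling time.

T_s ≈ 0.92 s

The closed-loop denominator s² + 8.7s + 28.89 gives ω_n = √28.89 = 5.375 and ζ = 8.7/(2ω_n) = 0.8093.
2% settling time T_s ≈ 4/(ζω_n) = 4/4.35 = 0.92 s.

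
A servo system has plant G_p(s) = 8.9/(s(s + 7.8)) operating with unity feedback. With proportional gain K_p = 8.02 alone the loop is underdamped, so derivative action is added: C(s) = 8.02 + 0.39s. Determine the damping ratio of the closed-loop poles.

ζ = 0.667

Forward path: (8.02 + 0.39s)·8.9/(s(s+7.8)). The closed-loop characteristic equation is s² + (7.8 + 8.9·0.39)s + 8.9·8.02 = 0.
That is s² + 11.27s + 71.38 = 0, so ω_n = 8.449 rad/s and ζ = 11.27/(2·8.449) = 0.667.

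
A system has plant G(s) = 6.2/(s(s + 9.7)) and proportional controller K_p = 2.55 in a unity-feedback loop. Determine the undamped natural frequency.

With unity feedback the closed-loop characteristic equation is s² + 9.7s + 2.55·6.2 = s² + 9.7s + 15.81 = 0.
So ω_n² = 15.81 ⇒ ω_n = 3.976 rad/s, and ζ = 9.7/(2ω_n) = 1.22.

ω_n = 3.98 rad/s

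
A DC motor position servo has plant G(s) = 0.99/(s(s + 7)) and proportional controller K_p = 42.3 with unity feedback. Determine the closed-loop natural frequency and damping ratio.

ω_n = 6.47 rad/s, ζ = 0.541

The closed-loop denominator is s(s+7) + 42.3·0.99 = s² + 7s + 41.88.
So ω_n² = 41.88 ⇒ ω_n = 6.471 rad/s, and ζ = 7/(2ω_n) = 0.541.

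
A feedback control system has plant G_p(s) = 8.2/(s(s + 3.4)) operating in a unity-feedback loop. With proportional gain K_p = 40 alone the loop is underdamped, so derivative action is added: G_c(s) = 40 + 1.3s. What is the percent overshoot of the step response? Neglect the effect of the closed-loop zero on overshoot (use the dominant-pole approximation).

26.6%

Forward path: (40 + 1.3s)·8.2/(s(s+3.4)). The closed-loop characteristic equation is s² + (3.4 + 8.2·1.3)s + 8.2·40 = 0.
That is s² + 14.06s + 328 = 0, so ω_n = 18.11 rad/s and ζ = 14.06/(2·18.11) = 0.3882.
%OS = 100·exp(−πζ/√(1−ζ²)) = 26.6%.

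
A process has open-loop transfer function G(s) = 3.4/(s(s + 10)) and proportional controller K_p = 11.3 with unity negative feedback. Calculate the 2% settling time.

T_s ≈ 0.8 s

Closed-loop characteristic equation: s² + 10s + 38.42 = 0, so ω_n = 6.198 rad/s and ζ = 10/(2·6.198) = 0.8067.
2% settling time T_s ≈ 4/(ζω_n) = 4/5 = 0.8 s.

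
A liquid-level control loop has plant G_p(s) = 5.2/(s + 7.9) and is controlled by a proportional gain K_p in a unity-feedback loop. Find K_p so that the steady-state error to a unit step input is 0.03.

K_p = 49.1

For a type-0 loop with proportional control, e_ss = 1/(1 + K_p·G_p(0)).
G_p(0) = 0.6582. Require 1/(1 + K_p·0.6582) = 0.03, so 1 + 0.6582·K_p = 33.33.
K_p = (33.33 − 1)/0.6582 = 49.1.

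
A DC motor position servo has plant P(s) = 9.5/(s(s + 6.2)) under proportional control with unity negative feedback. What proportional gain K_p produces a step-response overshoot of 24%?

From %OS = 100·exp(−πζ/√(1−ζ²)) = 24%, ζ = −ln(0.24)/√(π²+ln²(0.24)) = 0.4136.
Characteristic equation s² + 6.2s + 9.5K_p = 0 gives ζ = 6.2/(2√(9.5K_p)).
Setting ζ = 0.4136: √(9.5K_p) = 6.2/(2·0.4136) = 7.495, so K_p = 56.18/9.5 = 5.91.

K_p = 5.91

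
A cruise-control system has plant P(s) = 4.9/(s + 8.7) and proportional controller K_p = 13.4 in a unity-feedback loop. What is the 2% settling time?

T_s ≈ 0.0538 s

Closed-loop transfer function: T(s) = K_p·P(s)/(1 + K_p·P(s)) = 65.66/(s + 8.7 + 65.66) = 65.66/(s + 74.36).
Time constant τ = 1/74.36 = 0.01345 s, so the 2% settling time is about 4τ = 0.0538 s.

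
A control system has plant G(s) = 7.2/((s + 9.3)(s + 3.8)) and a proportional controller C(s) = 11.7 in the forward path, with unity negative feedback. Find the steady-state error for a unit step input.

0.296

The loop is type 0. Static position error constant K_pos = C(0)·G(0) = 11.7·0.2037 = 2.384.
Steady-state error to a unit step: e_ss = 1/(1+K_pos) = 1/3.384 = 0.296.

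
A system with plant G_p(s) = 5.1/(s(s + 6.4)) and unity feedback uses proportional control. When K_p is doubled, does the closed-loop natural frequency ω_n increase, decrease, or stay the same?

increase

ω_n = √(5.1·K_p), which grows with K_p.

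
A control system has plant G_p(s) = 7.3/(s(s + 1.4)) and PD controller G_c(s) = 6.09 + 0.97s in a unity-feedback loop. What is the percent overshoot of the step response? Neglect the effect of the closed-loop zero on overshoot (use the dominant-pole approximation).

7.51%

Forward path: (6.09 + 0.97s)·7.3/(s(s+1.4)). The closed-loop characteristic equation is s² + (1.4 + 7.3·0.97)s + 7.3·6.09 = 0.
That is s² + 8.481s + 44.46 = 0, so ω_n = 6.668 rad/s and ζ = 8.481/(2·6.668) = 0.636.
%OS = 100·exp(−πζ/√(1−ζ²)) = 7.51%.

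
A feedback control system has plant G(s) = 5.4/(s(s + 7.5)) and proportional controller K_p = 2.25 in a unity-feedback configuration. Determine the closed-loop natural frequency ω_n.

ω_n = 3.49 rad/s

1 + K_p·G(s) = 0 gives s² + 7.5s + 12.15 = 0.
So ω_n² = 12.15 ⇒ ω_n = 3.486 rad/s, and ζ = 7.5/(2ω_n) = 1.08.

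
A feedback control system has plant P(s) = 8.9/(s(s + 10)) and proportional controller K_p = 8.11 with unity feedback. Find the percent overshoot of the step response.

The closed-loop denominator s² + 10s + 72.18 gives ω_n = √72.18 = 8.496 and ζ = 10/(2ω_n) = 0.5885.
%OS = 100·exp(−πζ/√(1−ζ²)) = 100·exp(−π·0.5885/√0.6536) = 10.2%.

10.2%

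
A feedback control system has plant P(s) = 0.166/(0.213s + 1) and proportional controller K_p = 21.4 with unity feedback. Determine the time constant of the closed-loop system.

Closed loop: T(s) = K_p·P/(1+K_p·P) = 3.552/(0.213s + 1 + 3.552), with pole at s = −(1 + 3.552)/0.213 = −21.37.
Closed-loop time constant τ = 1/21.37 = 0.0468 s.

τ = 0.0468 s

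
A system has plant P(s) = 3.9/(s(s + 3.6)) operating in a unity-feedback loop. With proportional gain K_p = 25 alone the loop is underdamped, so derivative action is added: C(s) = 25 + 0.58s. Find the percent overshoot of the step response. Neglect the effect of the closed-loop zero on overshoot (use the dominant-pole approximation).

37.7%

Forward path: (25 + 0.58s)·3.9/(s(s+3.6)). The closed-loop characteristic equation is s² + (3.6 + 3.9·0.58)s + 3.9·25 = 0.
That is s² + 5.862s + 97.5 = 0, so ω_n = 9.874 rad/s and ζ = 5.862/(2·9.874) = 0.2968.
%OS = 100·exp(−πζ/√(1−ζ²)) = 37.7%.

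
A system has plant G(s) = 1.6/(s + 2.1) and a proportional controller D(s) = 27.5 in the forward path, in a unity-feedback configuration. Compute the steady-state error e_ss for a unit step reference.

0.0456

The loop is type 0. Static position error constant K_pos = D(0)·G(0) = 27.5·0.7619 = 20.95.
Steady-state error to a unit step: e_ss = 1/(1+K_pos) = 1/21.95 = 0.0456.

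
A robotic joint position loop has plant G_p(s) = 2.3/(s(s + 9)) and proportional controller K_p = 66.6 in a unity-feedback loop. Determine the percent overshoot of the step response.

29.3%

From 1 + K_pG_p(s) = 0: s² + 9s + 153.2 = 0 ⇒ ω_n = 12.38, ζ = 0.3636.
%OS = 100·exp(−πζ/√(1−ζ²)) = 100·exp(−π·0.3636/√0.8678) = 29.3%.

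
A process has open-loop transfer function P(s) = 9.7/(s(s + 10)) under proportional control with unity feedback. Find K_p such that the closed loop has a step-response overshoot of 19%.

K_p = 11.8

From %OS = 100·exp(−πζ/√(1−ζ²)) = 19%, ζ = −ln(0.19)/√(π²+ln²(0.19)) = 0.4673.
Characteristic equation s² + 10s + 9.7K_p = 0 gives ζ = 10/(2√(9.7K_p)).
Setting ζ = 0.4673: √(9.7K_p) = 10/(2·0.4673) = 10.7, so K_p = 114.5/9.7 = 11.8.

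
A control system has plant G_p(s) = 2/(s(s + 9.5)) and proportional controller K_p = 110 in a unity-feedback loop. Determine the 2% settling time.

From 1 + K_pG_p(s) = 0: s² + 9.5s + 220 = 0 ⇒ ω_n = 14.83, ζ = 0.3202.
2% settling time T_s ≈ 4/(ζω_n) = 4/4.75 = 0.842 s.

T_s ≈ 0.842 s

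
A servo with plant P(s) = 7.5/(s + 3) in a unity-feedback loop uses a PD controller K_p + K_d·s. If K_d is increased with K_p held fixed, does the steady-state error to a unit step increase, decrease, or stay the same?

unchanged

K_d affects only the transient (the s-coefficient); the DC loop gain, and hence e_ss, depends only on K_p.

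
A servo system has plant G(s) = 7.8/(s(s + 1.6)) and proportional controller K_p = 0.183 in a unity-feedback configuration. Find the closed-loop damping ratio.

The closed-loop denominator is s(s+1.6) + 0.183·7.8 = s² + 1.6s + 1.427.
Matching s² + 2ζω_n s + ω_n²: ω_n = √1.427 = 1.195 rad/s and 2ζω_n = 1.6, so ζ = 1.6/(2·1.195) = 0.67.

ζ = 0.67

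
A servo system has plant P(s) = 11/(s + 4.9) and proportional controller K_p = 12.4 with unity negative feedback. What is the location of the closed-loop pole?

s = -141.3

Closed-loop transfer function: T(s) = K_p·P(s)/(1 + K_p·P(s)) = 136.4/(s + 4.9 + 136.4) = 136.4/(s + 141.3).
The closed-loop pole is at s = −141.3.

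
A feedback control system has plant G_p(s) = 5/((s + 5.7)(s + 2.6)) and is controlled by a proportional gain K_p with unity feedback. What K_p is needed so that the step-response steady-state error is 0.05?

For a type-0 loop with proportional control, e_ss = 1/(1 + K_p·G_p(0)).
G_p(0) = 0.3374. Require 1/(1 + K_p·0.3374) = 0.05, so 1 + 0.3374·K_p = 20.
K_p = (20 − 1)/0.3374 = 56.3.

K_p = 56.3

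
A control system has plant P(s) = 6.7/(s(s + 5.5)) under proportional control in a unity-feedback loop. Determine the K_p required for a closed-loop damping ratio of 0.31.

K_p = 11.7

Closed-loop characteristic equation: s² + 5.5s + K_p·6.7 = 0.
So ω_n = √(6.7K_p) and 2ζω_n = 5.5, giving ζ = 5.5/(2√(6.7K_p)).
Setting ζ = 0.31: √(6.7K_p) = 5.5/(2·0.31) = 8.871, so K_p = 78.69/6.7 = 11.7.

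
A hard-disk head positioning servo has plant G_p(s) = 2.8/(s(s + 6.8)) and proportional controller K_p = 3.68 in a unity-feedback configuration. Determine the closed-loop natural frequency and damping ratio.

With unity feedback the closed-loop characteristic equation is s² + 6.8s + 3.68·2.8 = s² + 6.8s + 10.3 = 0.
Matching s² + 2ζω_n s + ω_n²: ω_n = √10.3 = 3.21 rad/s and 2ζω_n = 6.8, so ζ = 6.8/(2·3.21) = 1.06.

ω_n = 3.21 rad/s, ζ = 1.06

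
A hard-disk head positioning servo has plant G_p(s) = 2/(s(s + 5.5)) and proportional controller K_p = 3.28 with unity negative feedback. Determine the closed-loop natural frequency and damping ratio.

The closed-loop denominator is s(s+5.5) + 3.28·2 = s² + 5.5s + 6.56.
So ω_n² = 6.56 ⇒ ω_n = 2.561 rad/s, and ζ = 5.5/(2ω_n) = 1.07.

ω_n = 2.56 rad/s, ζ = 1.07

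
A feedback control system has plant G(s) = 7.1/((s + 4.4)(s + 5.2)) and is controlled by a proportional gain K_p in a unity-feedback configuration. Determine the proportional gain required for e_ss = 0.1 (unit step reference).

K_p = 29

Steady-state error for a unit step on this type-0 loop is 1/(1 + K_p·G(0)).
G(0) = 0.3103. Require 1/(1 + K_p·0.3103) = 0.1, so 1 + 0.3103·K_p = 10.
K_p = (10 − 1)/0.3103 = 29.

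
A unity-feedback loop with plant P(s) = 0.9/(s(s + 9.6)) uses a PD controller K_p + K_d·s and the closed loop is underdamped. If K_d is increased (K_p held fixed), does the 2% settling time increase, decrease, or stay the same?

Characteristic equation s² + (9.6 + 0.9K_d)s + 0.9K_p = 0: raising K_d increases ζω_n = (9.6+0.9K_d)/2 while the loop stays underdamped, so T_s ≈ 4/(ζω_n) decreases.

decrease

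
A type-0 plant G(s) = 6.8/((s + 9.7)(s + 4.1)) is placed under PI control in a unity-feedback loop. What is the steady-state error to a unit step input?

The PI controller's integrator makes the forward path type 1, so e_ss to a step is zero.

0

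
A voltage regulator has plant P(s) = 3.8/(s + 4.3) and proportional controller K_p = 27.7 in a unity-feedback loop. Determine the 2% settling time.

T_s ≈ 0.0365 s

Closed-loop transfer function: T(s) = K_p·P(s)/(1 + K_p·P(s)) = 105.3/(s + 4.3 + 105.3) = 105.3/(s + 109.6).
Time constant τ = 1/109.6 = 0.009127 s, so the 2% settling time is about 4τ = 0.0365 s.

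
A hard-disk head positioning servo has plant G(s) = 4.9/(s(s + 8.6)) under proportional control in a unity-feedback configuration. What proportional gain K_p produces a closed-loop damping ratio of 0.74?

K_p = 6.89

Closed-loop characteristic equation: s² + 8.6s + K_p·4.9 = 0.
So ω_n = √(4.9K_p) and 2ζω_n = 8.6, giving ζ = 8.6/(2√(4.9K_p)).
Setting ζ = 0.74: √(4.9K_p) = 8.6/(2·0.74) = 5.811, so K_p = 33.77/4.9 = 6.89.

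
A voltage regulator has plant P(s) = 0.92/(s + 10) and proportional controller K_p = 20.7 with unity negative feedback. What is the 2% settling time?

Closed-loop transfer function: T(s) = K_p·P(s)/(1 + K_p·P(s)) = 19.04/(s + 10 + 19.04) = 19.04/(s + 29.04).
Time constant τ = 1/29.04 = 0.03443 s, so the 2% settling time is about 4τ = 0.138 s.

T_s ≈ 0.138 s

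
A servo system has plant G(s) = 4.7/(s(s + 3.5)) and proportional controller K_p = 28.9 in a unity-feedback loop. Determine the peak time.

The closed-loop denominator s² + 3.5s + 135.8 gives ω_n = √135.8 = 11.65 and ζ = 3.5/(2ω_n) = 0.1502.
Damped frequency ω_d = ω_n√(1−ζ²) = 11.52 rad/s, so peak time T_p = π/ω_d = 0.273 s.

T_p = 0.273 s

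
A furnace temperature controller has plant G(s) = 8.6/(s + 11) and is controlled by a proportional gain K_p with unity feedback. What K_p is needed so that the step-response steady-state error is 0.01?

For a type-0 loop with proportional control, e_ss = 1/(1 + K_p·G(0)).
G(0) = 0.7818. Require 1/(1 + K_p·0.7818) = 0.01, so 1 + 0.7818·K_p = 100.
K_p = (100 − 1)/0.7818 = 127.

K_p = 127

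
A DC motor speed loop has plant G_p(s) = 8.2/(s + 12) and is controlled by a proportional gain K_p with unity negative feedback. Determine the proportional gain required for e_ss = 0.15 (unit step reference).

Steady-state error for a unit step on this type-0 loop is 1/(1 + K_p·G_p(0)).
G_p(0) = 0.6833. Require 1/(1 + K_p·0.6833) = 0.15, so 1 + 0.6833·K_p = 6.667.
K_p = (6.667 − 1)/0.6833 = 8.29.

K_p = 8.29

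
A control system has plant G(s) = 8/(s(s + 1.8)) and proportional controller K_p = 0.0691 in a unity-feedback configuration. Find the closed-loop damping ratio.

ζ = 1.21

The closed-loop denominator is s(s+1.8) + 0.0691·8 = s² + 1.8s + 0.5528.
So ω_n² = 0.5528 ⇒ ω_n = 0.7435 rad/s, and ζ = 1.8/(2ω_n) = 1.21.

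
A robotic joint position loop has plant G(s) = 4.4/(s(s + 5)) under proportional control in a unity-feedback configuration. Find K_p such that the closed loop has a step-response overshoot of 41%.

From %OS = 100·exp(−πζ/√(1−ζ²)) = 41%, ζ = −ln(0.41)/√(π²+ln²(0.41)) = 0.273.
Characteristic equation s² + 5s + 4.4K_p = 0 gives ζ = 5/(2√(4.4K_p)).
Setting ζ = 0.273: √(4.4K_p) = 5/(2·0.273) = 9.157, so K_p = 83.85/4.4 = 19.1.

K_p = 19.1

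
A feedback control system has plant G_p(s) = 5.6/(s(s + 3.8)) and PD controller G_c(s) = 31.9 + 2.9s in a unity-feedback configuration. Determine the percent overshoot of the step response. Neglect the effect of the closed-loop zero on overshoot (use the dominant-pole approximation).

Forward path: (31.9 + 2.9s)·5.6/(s(s+3.8)). The closed-loop characteristic equation is s² + (3.8 + 5.6·2.9)s + 5.6·31.9 = 0.
That is s² + 20.04s + 178.6 = 0, so ω_n = 13.37 rad/s and ζ = 20.04/(2·13.37) = 0.7497.
%OS = 100·exp(−πζ/√(1−ζ²)) = 2.85%.

2.85%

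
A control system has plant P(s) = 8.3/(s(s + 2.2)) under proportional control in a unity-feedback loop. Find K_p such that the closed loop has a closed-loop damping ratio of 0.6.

Closed-loop characteristic equation: s² + 2.2s + K_p·8.3 = 0.
So ω_n = √(8.3K_p) and 2ζω_n = 2.2, giving ζ = 2.2/(2√(8.3K_p)).
Setting ζ = 0.6: √(8.3K_p) = 2.2/(2·0.6) = 1.833, so K_p = 3.361/8.3 = 0.405.

K_p = 0.405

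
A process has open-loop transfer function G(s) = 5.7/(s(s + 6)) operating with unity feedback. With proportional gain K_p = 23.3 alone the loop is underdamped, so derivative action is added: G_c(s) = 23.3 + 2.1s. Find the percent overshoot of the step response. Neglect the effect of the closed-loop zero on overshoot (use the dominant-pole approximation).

2%

Forward path: (23.3 + 2.1s)·5.7/(s(s+6)). The closed-loop characteristic equation is s² + (6 + 5.7·2.1)s + 5.7·23.3 = 0.
That is s² + 17.97s + 132.8 = 0, so ω_n = 11.52 rad/s and ζ = 17.97/(2·11.52) = 0.7797.
%OS = 100·exp(−πζ/√(1−ζ²)) = 2%.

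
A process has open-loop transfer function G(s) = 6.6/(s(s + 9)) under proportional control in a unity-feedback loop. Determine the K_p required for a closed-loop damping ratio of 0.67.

Closed-loop characteristic equation: s² + 9s + K_p·6.6 = 0.
So ω_n = √(6.6K_p) and 2ζω_n = 9, giving ζ = 9/(2√(6.6K_p)).
Setting ζ = 0.67: √(6.6K_p) = 9/(2·0.67) = 6.716, so K_p = 45.11/6.6 = 6.83.

K_p = 6.83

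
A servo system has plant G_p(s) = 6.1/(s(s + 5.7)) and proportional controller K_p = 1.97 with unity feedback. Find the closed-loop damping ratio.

ζ = 0.822

1 + K_p·G_p(s) = 0 gives s² + 5.7s + 12.02 = 0.
Matching s² + 2ζω_n s + ω_n²: ω_n = √12.02 = 3.467 rad/s and 2ζω_n = 5.7, so ζ = 5.7/(2·3.467) = 0.822.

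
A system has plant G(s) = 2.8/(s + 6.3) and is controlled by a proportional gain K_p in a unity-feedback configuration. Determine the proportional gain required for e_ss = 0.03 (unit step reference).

K_p = 72.8

For a type-0 loop with proportional control, e_ss = 1/(1 + K_p·G(0)).
G(0) = 0.4444. Require 1/(1 + K_p·0.4444) = 0.03, so 1 + 0.4444·K_p = 33.33.
K_p = (33.33 − 1)/0.4444 = 72.8.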